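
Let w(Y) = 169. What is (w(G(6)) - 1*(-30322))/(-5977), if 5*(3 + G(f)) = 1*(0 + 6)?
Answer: -30491/5977 ≈ -5.1014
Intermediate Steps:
G(f) = -9/5 (G(f) = -3 + (1*(0 + 6))/5 = -3 + (1*6)/5 = -3 + (⅕)*6 = -3 + 6/5 = -9/5)
(w(G(6)) - 1*(-30322))/(-5977) = (169 - 1*(-30322))/(-5977) = (169 + 30322)*(-1/5977) = 30491*(-1/5977) = -30491/5977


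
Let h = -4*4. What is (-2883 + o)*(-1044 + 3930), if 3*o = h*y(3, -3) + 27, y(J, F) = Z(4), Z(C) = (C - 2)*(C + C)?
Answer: -8540636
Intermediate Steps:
Z(C) = 2*C*(-2 + C) (Z(C) = (-2 + C)*(2*C) = 2*C*(-2 + C))
y(J, F) = 16 (y(J, F) = 2*4*(-2 + 4) = 2*4*2 = 16)
h = -16
o = -229/3 (o = (-16*16 + 27)/3 = (-256 + 27)/3 = (⅓)*(-229) = -229/3 ≈ -76.333)
(-2883 + o)*(-1044 + 3930) = (-2883 - 229/3)*(-1044 + 3930) = -8878/3*2886 = -8540636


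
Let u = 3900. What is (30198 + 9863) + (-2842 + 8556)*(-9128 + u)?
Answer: -29832731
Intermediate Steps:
(30198 + 9863) + (-2842 + 8556)*(-9128 + u) = (30198 + 9863) + (-2842 + 8556)*(-9128 + 3900) = 40061 + 5714*(-5228) = 40061 - 29872792 = -29832731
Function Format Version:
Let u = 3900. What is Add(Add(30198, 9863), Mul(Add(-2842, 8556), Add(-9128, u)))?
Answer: -29832731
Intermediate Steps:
Add(Add(30198, 9863), Mul(Add(-2842, 8556), Add(-9128, u))) = Add(Add(30198, 9863), Mul(Add(-2842, 8556), Add(-9128, 3900))) = Add(40061, Mul(5714, -5228)) = Add(40061, -29872792) = -29832731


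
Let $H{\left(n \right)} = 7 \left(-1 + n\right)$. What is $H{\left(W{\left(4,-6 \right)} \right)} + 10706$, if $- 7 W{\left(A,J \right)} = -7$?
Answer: $10706$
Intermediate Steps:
$W{\left(A,J \right)} = 1$ ($W{\left(A,J \right)} = \left(- \frac{1}{7}\right) \left(-7\right) = 1$)
$H{\left(n \right)} = -7 + 7 n$
$H{\left(W{\left(4,-6 \right)} \right)} + 10706 = \left(-7 + 7 \cdot 1\right) + 10706 = \left(-7 + 7\right) + 10706 = 0 + 10706 = 10706$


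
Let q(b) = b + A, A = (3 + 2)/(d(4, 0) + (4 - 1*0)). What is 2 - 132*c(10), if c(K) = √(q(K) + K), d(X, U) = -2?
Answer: 2 - 198*√10 ≈ -624.13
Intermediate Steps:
A = 5/2 (A = (3 + 2)/(-2 + (4 - 1*0)) = 5/(-2 + (4 + 0)) = 5/(-2 + 4) = 5/2 ≈ 2.5000)
q(b) = 5/2 + b (q(b) = b + 5/2 = 5/2 + b)
c(K) = √(5/2 + 2*K) (c(K) = √((5/2 + K) + K) = √(5/2 + 2*K))
2 - 132*c(10) = 2 - 66*√(10 + 8*10) = 2 - 66*√(10 + 80) = 2 - 66*√90 = 2 - 66*3*√10 = 2 - 198*√10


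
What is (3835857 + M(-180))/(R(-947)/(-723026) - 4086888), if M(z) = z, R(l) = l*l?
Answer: -2773294198602/2954927179897 ≈ -0.93853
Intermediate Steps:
R(l) = l**2
(3835857 + M(-180))/(R(-947)/(-723026) - 4086888) = (3835857 - 180)/((-947)**2/(-723026) - 4086888) = 3835677/(896809*(-1/723026) - 4086888) = 3835677/(-896809/723026 - 4086888) = 3835677/(-2954927179897/723026) = 3835677*(-723026/2954927179897) = -2773294198602/2954927179897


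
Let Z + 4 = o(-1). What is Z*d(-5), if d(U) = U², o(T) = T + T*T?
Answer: -100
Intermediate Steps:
o(T) = T + T²
Z = -4 (Z = -4 - (1 - 1) = -4 - 1*0 = -4 + 0 = -4)
Z*d(-5) = -4*(-5)² = -4*25 = -100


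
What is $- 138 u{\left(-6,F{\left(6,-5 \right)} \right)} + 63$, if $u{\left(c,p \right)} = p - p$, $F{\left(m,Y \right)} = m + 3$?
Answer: $63$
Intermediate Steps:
$F{\left(m,Y \right)} = 3 + m$
$u{\left(c,p \right)} = 0$
$- 138 u{\left(-6,F{\left(6,-5 \right)} \right)} + 63 = \left(-138\right) 0 + 63 = 0 + 63 = 63$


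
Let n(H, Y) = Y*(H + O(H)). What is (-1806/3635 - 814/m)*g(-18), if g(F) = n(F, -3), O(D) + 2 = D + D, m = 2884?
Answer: -49004364/374405 ≈ -130.89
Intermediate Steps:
O(D) = -2 + 2*D (O(D) = -2 + (D + D) = -2 + 2*D)
n(H, Y) = Y*(-2 + 3*H) (n(H, Y) = Y*(H + (-2 + 2*H)) = Y*(-2 + 3*H))
g(F) = 6 - 9*F (g(F) = -3*(-2 + 3*F) = 6 - 9*F)
(-1806/3635 - 814/m)*g(-18) = (-1806/3635 - 814/2884)*(6 - 9*(-18)) = (-1806*1/3635 - 814*1/2884)*(6 + 162) = (-1806/3635 - 407/1442)*168 = -4083697/5241670*168 = -49004364/374405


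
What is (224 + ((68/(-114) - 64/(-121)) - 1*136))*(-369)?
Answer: -74595810/2299 ≈ -32447.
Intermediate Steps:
(224 + ((68/(-114) - 64/(-121)) - 1*136))*(-369) = (224 + ((68*(-1/114) - 64*(-1/121)) - 136))*(-369) = (224 + ((-34/57 + 64/121) - 136))*(-369) = (224 + (-466/6897 - 136))*(-369) = (224 - 938458/6897)*(-369) = (606470/6897)*(-369) = -74595810/2299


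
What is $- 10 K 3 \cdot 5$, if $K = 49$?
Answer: $-7350$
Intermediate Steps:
$- 10 K 3 \cdot 5 = \left(-10\right) 49 \cdot 3 \cdot 5 = \left(-490\right) 15 = -7350$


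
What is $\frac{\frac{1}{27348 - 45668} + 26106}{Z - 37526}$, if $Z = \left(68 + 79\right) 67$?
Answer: $- \frac{478261919}{507042640} \approx -0.94324$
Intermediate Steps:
$Z = 9849$ ($Z = 147 \cdot 67 = 9849$)
$\frac{\frac{1}{27348 - 45668} + 26106}{Z - 37526} = \frac{\frac{1}{27348 - 45668} + 26106}{9849 - 37526} = \frac{\frac{1}{-18320} + 26106}{-27677} = \left(- \frac{1}{18320} + 26106\right) \left(- \frac{1}{27677}\right) = \frac{478261919}{18320} \left(- \frac{1}{27677}\right) = - \frac{478261919}{507042640}$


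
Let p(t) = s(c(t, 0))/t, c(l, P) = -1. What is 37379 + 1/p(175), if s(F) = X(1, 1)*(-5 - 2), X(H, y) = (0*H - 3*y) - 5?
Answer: 299057/8 ≈ 37382.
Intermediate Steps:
X(H, y) = -5 - 3*y (X(H, y) = (0 - 3*y) - 5 = -3*y - 5 = -5 - 3*y)
s(F) = 56 (s(F) = (-5 - 3*1)*(-5 - 2) = (-5 - 3)*(-7) = -8*(-7) = 56)
p(t) = 56/t
37379 + 1/p(175) = 37379 + 1/(56/175) = 37379 + 1/(56*(1/175)) = 37379 + 1/(8/25) = 37379 + 25/8 = 299057/8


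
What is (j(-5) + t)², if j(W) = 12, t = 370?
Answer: 145924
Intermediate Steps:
(j(-5) + t)² = (12 + 370)² = 382² = 145924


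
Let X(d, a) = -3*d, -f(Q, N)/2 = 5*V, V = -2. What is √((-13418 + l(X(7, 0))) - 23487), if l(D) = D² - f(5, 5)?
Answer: 2*I*√9121 ≈ 191.01*I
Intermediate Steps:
f(Q, N) = 20 (f(Q, N) = -10*(-2) = -2*(-10) = 20)
l(D) = -20 + D² (l(D) = D² - 1*20 = D² - 20 = -20 + D²)
√((-13418 + l(X(7, 0))) - 23487) = √((-13418 + (-20 + (-3*7)²)) - 23487) = √((-13418 + (-20 + (-21)²)) - 23487) = √((-13418 + (-20 + 441)) - 23487) = √((-13418 + 421) - 23487) = √(-12997 - 23487) = √(-36484) = 2*I*√9121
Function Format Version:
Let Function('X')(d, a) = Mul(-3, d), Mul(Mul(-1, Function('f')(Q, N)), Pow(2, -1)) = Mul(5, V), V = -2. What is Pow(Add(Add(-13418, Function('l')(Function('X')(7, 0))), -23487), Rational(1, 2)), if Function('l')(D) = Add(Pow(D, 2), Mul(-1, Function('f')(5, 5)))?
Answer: Mul(2, I, Pow(9121, Rational(1, 2))) ≈ Mul(191.01, I)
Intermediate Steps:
Function('f')(Q, N) = 20 (Function('f')(Q, N) = Mul(-2, Mul(5, -2)) = Mul(-2, -10) = 20)
Function('l')(D) = Add(-20, Pow(D, 2)) (Function('l')(D) = Add(Pow(D, 2), Mul(-1, 20)) = Add(Pow(D, 2), -20) = Add(-20, Pow(D, 2)))
Pow(Add(Add(-13418, Function('l')(Function('X')(7, 0))), -23487), Rational(1, 2)) = Pow(Add(Add(-13418, Add(-20, Pow(Mul(-3, 7), 2))), -23487), Rational(1, 2)) = Pow(Add(Add(-13418, Add(-20, Pow(-21, 2))), -23487), Rational(1, 2)) = Pow(Add(Add(-13418, Add(-20, 441)), -23487), Rational(1, 2)) = Pow(Add(Add(-13418, 421), -23487), Rational(1, 2)) = Pow(Add(-12997, -23487), Rational(1, 2)) = Pow(-36484, Rational(1, 2)) = Mul(2, I, Pow(9121, Rational(1, 2)))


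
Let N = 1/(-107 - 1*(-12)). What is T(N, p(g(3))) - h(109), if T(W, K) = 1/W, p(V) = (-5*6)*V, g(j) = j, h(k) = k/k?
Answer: -96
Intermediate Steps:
h(k) = 1
N = -1/95 (N = 1/(-107 + 12) = 1/(-95) = -1/95 ≈ -0.010526)
p(V) = -30*V
T(N, p(g(3))) - h(109) = 1/(-1/95) - 1*1 = -95 - 1 = -96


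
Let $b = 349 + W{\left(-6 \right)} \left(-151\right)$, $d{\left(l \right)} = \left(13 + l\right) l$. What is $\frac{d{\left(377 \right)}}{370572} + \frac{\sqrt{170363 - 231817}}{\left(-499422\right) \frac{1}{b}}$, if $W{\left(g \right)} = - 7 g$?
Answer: $\frac{24505}{61762} + \frac{5993 i \sqrt{61454}}{499422} \approx 0.39677 + 2.9748 i$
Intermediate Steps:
$d{\left(l \right)} = l \left(13 + l\right)$
$b = -5993$ ($b = 349 + \left(-7\right) \left(-6\right) \left(-151\right) = 349 + 42 \left(-151\right) = 349 - 6342 = -5993$)
$\frac{d{\left(377 \right)}}{370572} + \frac{\sqrt{170363 - 231817}}{\left(-499422\right) \frac{1}{b}} = \frac{377 \left(13 + 377\right)}{370572} + \frac{\sqrt{170363 - 231817}}{\left(-499422\right) \frac{1}{-5993}} = 377 \cdot 390 \cdot \frac{1}{370572} + \frac{\sqrt{-61454}}{\left(-499422\right) \left(- \frac{1}{5993}\right)} = 147030 \cdot \frac{1}{370572} + \frac{i \sqrt{61454}}{\frac{499422}{5993}} = \frac{24505}{61762} + i \sqrt{61454} \cdot \frac{5993}{499422} = \frac{24505}{61762} + \frac{5993 i \sqrt{61454}}{499422}$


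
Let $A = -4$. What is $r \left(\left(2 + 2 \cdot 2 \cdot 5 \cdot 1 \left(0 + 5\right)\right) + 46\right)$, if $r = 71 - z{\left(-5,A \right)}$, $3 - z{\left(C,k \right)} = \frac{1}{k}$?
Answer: $10027$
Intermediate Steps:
$z{\left(C,k \right)} = 3 - \frac{1}{k}$
$r = \frac{271}{4}$ ($r = 71 - \left(3 - \frac{1}{-4}\right) = 71 - \left(3 - - \frac{1}{4}\right) = 71 - \left(3 + \frac{1}{4}\right) = 71 - \frac{13}{4} = \frac{271}{4} \approx 67.75$)
$r \left(\left(2 + 2 \cdot 2 \cdot 5 \cdot 1 \left(0 + 5\right)\right) + 46\right) = \frac{271 \left(\left(2 + 2 \cdot 2 \cdot 5 \cdot 1 \left(0 + 5\right)\right) + 46\right)}{4} = \frac{271 \left(\left(2 + 4 \cdot 5 \cdot 1 \cdot 5\right) + 46\right)}{4} = \frac{271 \left(\left(2 + 20 \cdot 5\right) + 46\right)}{4} = \frac{271 \left(\left(2 + 100\right) + 46\right)}{4} = \frac{271 \left(102 + 46\right)}{4} = \frac{271}{4} \cdot 148 = 10027$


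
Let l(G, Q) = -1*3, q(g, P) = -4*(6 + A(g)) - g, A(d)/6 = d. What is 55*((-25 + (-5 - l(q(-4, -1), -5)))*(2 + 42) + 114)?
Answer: -59070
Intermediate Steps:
A(d) = 6*d
q(g, P) = -24 - 25*g (q(g, P) = -4*(6 + 6*g) - g = (-24 - 24*g) - g = -24 - 25*g)
l(G, Q) = -3
55*((-25 + (-5 - l(q(-4, -1), -5)))*(2 + 42) + 114) = 55*((-25 + (-5 - 1*(-3)))*(2 + 42) + 114) = 55*((-25 + (-5 + 3))*44 + 114) = 55*((-25 - 2)*44 + 114) = 55*(-27*44 + 114) = 55*(-1188 + 114) = 55*(-1074) = -59070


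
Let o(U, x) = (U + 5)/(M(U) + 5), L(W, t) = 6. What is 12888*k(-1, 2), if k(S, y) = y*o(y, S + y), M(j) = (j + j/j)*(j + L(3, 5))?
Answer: 180432/29 ≈ 6221.8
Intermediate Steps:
M(j) = (1 + j)*(6 + j) (M(j) = (j + j/j)*(j + 6) = (j + 1)*(6 + j) = (1 + j)*(6 + j))
o(U, x) = (5 + U)/(11 + U² + 7*U) (o(U, x) = (U + 5)/((6 + U² + 7*U) + 5) = (5 + U)/(11 + U² + 7*U))
k(S, y) = y*(5 + y)/(11 + y² + 7*y) (k(S, y) = y*((5 + y)/(11 + y² + 7*y)) = y*(5 + y)/(11 + y² + 7*y))
12888*k(-1, 2) = 12888*(2*(5 + 2)/(11 + 2² + 7*2)) = 12888*(2*7/(11 + 4 + 14)) = 12888*(2*7/29) = 12888*(2*(1/29)*7) = 12888*(14/29) = 180432/29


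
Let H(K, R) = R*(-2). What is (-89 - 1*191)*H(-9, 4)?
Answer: 2240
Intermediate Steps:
H(K, R) = -2*R
(-89 - 1*191)*H(-9, 4) = (-89 - 1*191)*(-2*4) = (-89 - 191)*(-8) = -280*(-8) = 2240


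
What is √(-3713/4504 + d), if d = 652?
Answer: 7*√67396730/2252 ≈ 25.518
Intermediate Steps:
√(-3713/4504 + d) = √(-3713/4504 + 652) = √(2932895/4504) = 7*√67396730/2252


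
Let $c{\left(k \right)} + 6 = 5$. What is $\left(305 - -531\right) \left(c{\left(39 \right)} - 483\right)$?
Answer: $-404624$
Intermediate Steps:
$c{\left(k \right)} = -1$ ($c{\left(k \right)} = -6 + 5 = -1$)
$\left(305 - -531\right) \left(c{\left(39 \right)} - 483\right) = \left(305 - -531\right) \left(-1 - 483\right) = \left(305 + 531\right) \left(-484\right) = 836 \left(-484\right) = -404624$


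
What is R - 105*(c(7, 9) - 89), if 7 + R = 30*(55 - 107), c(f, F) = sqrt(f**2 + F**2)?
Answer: 7778 - 105*sqrt(130) ≈ 6580.8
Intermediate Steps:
c(f, F) = sqrt(F**2 + f**2)
R = -1567 (R = -7 + 30*(55 - 107) = -7 + 30*(-52) = -7 - 1560 = -1567)
R - 105*(c(7, 9) - 89) = -1567 - 105*(sqrt(9**2 + 7**2) - 89) = -1567 - 105*(sqrt(81 + 49) - 89) = -1567 - 105*(sqrt(130) - 89) = -1567 - 105*(-89 + sqrt(130)) = -1567 - (-9345 + 105*sqrt(130)) = -1567 + (9345 - 105*sqrt(130)) = 7778 - 105*sqrt(130)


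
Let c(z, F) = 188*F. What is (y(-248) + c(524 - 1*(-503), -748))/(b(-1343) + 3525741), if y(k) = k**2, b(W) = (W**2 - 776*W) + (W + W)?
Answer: -9890/796109 ≈ -0.012423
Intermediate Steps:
b(W) = W**2 - 774*W (b(W) = (W**2 - 776*W) + 2*W = W**2 - 774*W)
(y(-248) + c(524 - 1*(-503), -748))/(b(-1343) + 3525741) = ((-248)**2 + 188*(-748))/(-1343*(-774 - 1343) + 3525741) = (61504 - 140624)/(-1343*(-2117) + 3525741) = -79120/(2843131 + 3525741) = -79120/6368872 = -79120*1/6368872 = -9890/796109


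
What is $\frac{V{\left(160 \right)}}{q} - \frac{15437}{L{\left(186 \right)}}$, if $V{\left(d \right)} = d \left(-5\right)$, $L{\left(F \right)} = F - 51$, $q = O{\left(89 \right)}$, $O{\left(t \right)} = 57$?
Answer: $- \frac{329303}{2565} \approx -128.38$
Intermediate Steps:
$q = 57$
$L{\left(F \right)} = -51 + F$ ($L{\left(F \right)} = F - 51 = -51 + F$)
$V{\left(d \right)} = - 5 d$
$\frac{V{\left(160 \right)}}{q} - \frac{15437}{L{\left(186 \right)}} = \frac{\left(-5\right) 160}{57} - \frac{15437}{-51 + 186} = \left(-800\right) \frac{1}{57} - \frac{15437}{135} = - \frac{800}{57} - \frac{15437}{135} = - \frac{329303}{2565}$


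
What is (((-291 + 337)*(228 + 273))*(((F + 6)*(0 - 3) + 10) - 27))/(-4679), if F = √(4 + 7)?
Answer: 806610/4679 + 69138*√11/4679 ≈ 221.40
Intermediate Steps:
F = √11 ≈ 3.3166
(((-291 + 337)*(228 + 273))*(((F + 6)*(0 - 3) + 10) - 27))/(-4679) = (((-291 + 337)*(228 + 273))*(((√11 + 6)*(0 - 3) + 10) - 27))/(-4679) = ((46*501)*(((6 + √11)*(-3) + 10) - 27))*(-1/4679) = (23046*(((-18 - 3*√11) + 10) - 27))*(-1/4679) = (23046*((-8 - 3*√11) - 27))*(-1/4679) = (23046*(-35 - 3*√11))*(-1/4679) = (-806610 - 69138*√11)*(-1/4679) = 806610/4679 + 69138*√11/4679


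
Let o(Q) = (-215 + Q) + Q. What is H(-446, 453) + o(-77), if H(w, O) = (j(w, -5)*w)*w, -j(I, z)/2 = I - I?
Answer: -369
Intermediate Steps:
j(I, z) = 0 (j(I, z) = -2*(I - I) = -2*0 = 0)
H(w, O) = 0 (H(w, O) = (0*w)*w = 0*w = 0)
o(Q) = -215 + 2*Q
H(-446, 453) + o(-77) = 0 + (-215 + 2*(-77)) = 0 + (-215 - 154) = 0 - 369 = -369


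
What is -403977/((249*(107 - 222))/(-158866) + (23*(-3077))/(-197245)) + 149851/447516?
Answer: -5665026903942894333329/7559089536257676 ≈ -7.4943e+5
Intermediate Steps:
-403977/((249*(107 - 222))/(-158866) + (23*(-3077))/(-197245)) + 149851/447516 = -403977/((249*(-115))*(-1/158866) - 70771*(-1/197245)) + 149851*(1/447516) = -403977/(-28635*(-1/158866) + 70771/197245) + 149851/447516 = -403977/(28635/158866 + 70771/197245) + 149851/447516 = -403977/16891216261/31335524170 + 149851/447516 = -403977*31335524170/16891216261 + 149851/447516 = -12658831047624090/16891216261 + 149851/447516 = -5665026903942894333329/7559089536257676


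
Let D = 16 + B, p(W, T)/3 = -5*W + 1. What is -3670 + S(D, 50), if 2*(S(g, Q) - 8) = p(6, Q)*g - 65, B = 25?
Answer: -5478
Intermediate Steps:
p(W, T) = 3 - 15*W (p(W, T) = 3*(-5*W + 1) = 3*(1 - 5*W) = 3 - 15*W)
D = 41 (D = 16 + 25 = 41)
S(g, Q) = -49/2 - 87*g/2 (S(g, Q) = 8 + ((3 - 15*6)*g - 65)/2 = 8 + ((3 - 90)*g - 65)/2 = 8 + (-87*g - 65)/2 = 8 + (-65 - 87*g)/2 = 8 + (-65/2 - 87*g/2) = -49/2 - 87*g/2)
-3670 + S(D, 50) = -3670 + (-49/2 - 87/2*41) = -3670 + (-49/2 - 3567/2) = -3670 - 1808 = -5478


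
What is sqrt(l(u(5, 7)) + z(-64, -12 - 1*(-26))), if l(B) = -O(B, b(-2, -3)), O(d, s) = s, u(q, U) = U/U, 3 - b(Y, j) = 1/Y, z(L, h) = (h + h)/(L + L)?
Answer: I*sqrt(238)/8 ≈ 1.9284*I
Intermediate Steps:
z(L, h) = h/L (z(L, h) = (2*h)/((2*L)) = (2*h)*(1/(2*L)) = h/L)
b(Y, j) = 3 - 1/Y
u(q, U) = 1
l(B) = -7/2 (l(B) = -(3 - 1/(-2)) = -(3 - 1*(-1/2)) = -(3 + 1/2) = -1*7/2 = -7/2)
sqrt(l(u(5, 7)) + z(-64, -12 - 1*(-26))) = sqrt(-7/2 + (-12 - 1*(-26))/(-64)) = sqrt(-7/2 + (-12 + 26)*(-1/64)) = sqrt(-7/2 + 14*(-1/64)) = sqrt(-7/2 - 7/32) = sqrt(-119/32) = I*sqrt(238)/8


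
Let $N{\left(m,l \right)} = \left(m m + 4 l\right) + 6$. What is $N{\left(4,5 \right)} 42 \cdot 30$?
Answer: $52920$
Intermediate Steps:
$N{\left(m,l \right)} = 6 + m^{2} + 4 l$ ($N{\left(m,l \right)} = \left(m^{2} + 4 l\right) + 6 = 6 + m^{2} + 4 l$)
$N{\left(4,5 \right)} 42 \cdot 30 = \left(6 + 4^{2} + 4 \cdot 5\right) 42 \cdot 30 = \left(6 + 16 + 20\right) 42 \cdot 30 = 42 \cdot 42 \cdot 30 = 1764 \cdot 30 = 52920$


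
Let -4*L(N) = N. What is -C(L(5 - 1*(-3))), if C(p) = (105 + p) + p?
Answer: -101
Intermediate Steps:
L(N) = -N/4
C(p) = 105 + 2*p
-C(L(5 - 1*(-3))) = -(105 + 2*(-(5 - 1*(-3))/4)) = -(105 + 2*(-(5 + 3)/4)) = -(105 + 2*(-¼*8)) = -(105 + 2*(-2)) = -(105 - 4) = -1*101 = -101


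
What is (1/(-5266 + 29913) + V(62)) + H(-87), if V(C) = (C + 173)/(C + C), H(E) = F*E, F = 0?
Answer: 5792169/3056228 ≈ 1.8952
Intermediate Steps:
H(E) = 0 (H(E) = 0*E = 0)
V(C) = (173 + C)/(2*C) (V(C) = (173 + C)/((2*C)) = (173 + C)*(1/(2*C)) = (173 + C)/(2*C))
(1/(-5266 + 29913) + V(62)) + H(-87) = (1/(-5266 + 29913) + (½)*(173 + 62)/62) + 0 = (1/24647 + (½)*(1/62)*235) + 0 = (1/24647 + 235/124) + 0 = 5792169/3056228 + 0 = 5792169/3056228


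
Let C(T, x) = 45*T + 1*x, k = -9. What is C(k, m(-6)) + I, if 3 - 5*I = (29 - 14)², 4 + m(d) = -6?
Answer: -2297/5 ≈ -459.40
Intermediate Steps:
m(d) = -10 (m(d) = -4 - 6 = -10)
I = -222/5 (I = ⅗ - (29 - 14)²/5 = ⅗ - ⅕*15² = ⅗ - ⅕*225 = ⅗ - 45 = -222/5 ≈ -44.400)
C(T, x) = x + 45*T (C(T, x) = 45*T + x = x + 45*T)
C(k, m(-6)) + I = (-10 + 45*(-9)) - 222/5 = (-10 - 405) - 222/5 = -415 - 222/5 = -2297/5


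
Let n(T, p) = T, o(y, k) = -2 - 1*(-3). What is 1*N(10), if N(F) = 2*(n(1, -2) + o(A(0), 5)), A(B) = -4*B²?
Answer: 4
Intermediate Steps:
o(y, k) = 1 (o(y, k) = -2 + 3 = 1)
N(F) = 4 (N(F) = 2*(1 + 1) = 2*2 = 4)
1*N(10) = 1*4 = 4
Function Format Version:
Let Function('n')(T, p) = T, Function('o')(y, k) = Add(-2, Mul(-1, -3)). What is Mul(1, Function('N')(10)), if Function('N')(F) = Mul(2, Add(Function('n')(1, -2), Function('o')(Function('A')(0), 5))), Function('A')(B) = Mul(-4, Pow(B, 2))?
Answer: 4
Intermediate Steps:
Function('o')(y, k) = 1 (Function('o')(y, k) = Add(-2, 3) = 1)
Function('N')(F) = 4 (Function('N')(F) = Mul(2, Add(1, 1)) = Mul(2, 2) = 4)
Mul(1, Function('N')(10)) = Mul(1, 4) = 4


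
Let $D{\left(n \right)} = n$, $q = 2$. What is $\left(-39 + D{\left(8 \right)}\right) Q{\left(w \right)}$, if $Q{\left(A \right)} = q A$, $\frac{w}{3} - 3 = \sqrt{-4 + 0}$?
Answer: $-558 - 372 i \approx -558.0 - 372.0 i$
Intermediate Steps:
$w = 9 + 6 i$ ($w = 9 + 3 \sqrt{-4 + 0} = 9 + 3 \sqrt{-4} = 9 + 3 \cdot 2 i = 9 + 6 i \approx 9.0 + 6.0 i$)
$Q{\left(A \right)} = 2 A$
$\left(-39 + D{\left(8 \right)}\right) Q{\left(w \right)} = \left(-39 + 8\right) 2 \left(9 + 6 i\right) = - 31 \left(18 + 12 i\right) = -558 - 372 i$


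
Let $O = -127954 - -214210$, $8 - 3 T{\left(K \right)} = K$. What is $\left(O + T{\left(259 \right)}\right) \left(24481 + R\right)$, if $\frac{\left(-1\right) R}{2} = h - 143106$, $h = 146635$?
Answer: $\frac{4504141691}{3} \approx 1.5014 \cdot 10^{9}$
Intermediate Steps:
$R = -7058$ ($R = - 2 \left(146635 - 143106\right) = \left(-2\right) 3529 = -7058$)
$T{\left(K \right)} = \frac{8}{3} - \frac{K}{3}$
$O = 86256$ ($O = -127954 + 214210 = 86256$)
$\left(O + T{\left(259 \right)}\right) \left(24481 + R\right) = \left(86256 + \left(\frac{8}{3} - \frac{259}{3}\right)\right) \left(24481 - 7058\right) = \left(86256 + \left(\frac{8}{3} - \frac{259}{3}\right)\right) 17423 = \left(86256 - \frac{251}{3}\right) 17423 = \frac{258517}{3} \cdot 17423 = \frac{4504141691}{3}$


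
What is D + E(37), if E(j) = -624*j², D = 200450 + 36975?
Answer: -616831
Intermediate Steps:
D = 237425
D + E(37) = 237425 - 624*37² = 237425 - 624*1369 = 237425 - 854256 = -616831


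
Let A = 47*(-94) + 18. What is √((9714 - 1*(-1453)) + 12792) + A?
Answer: -4400 + √23959 ≈ -4245.2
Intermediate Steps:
A = -4400 (A = -4418 + 18 = -4400)
√((9714 - 1*(-1453)) + 12792) + A = √((9714 - 1*(-1453)) + 12792) - 4400 = √((9714 + 1453) + 12792) - 4400 = √(11167 + 12792) - 4400 = √23959 - 4400 = -4400 + √23959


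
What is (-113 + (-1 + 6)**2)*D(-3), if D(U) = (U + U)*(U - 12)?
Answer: -7920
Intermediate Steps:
D(U) = 2*U*(-12 + U) (D(U) = (2*U)*(-12 + U) = 2*U*(-12 + U))
(-113 + (-1 + 6)**2)*D(-3) = (-113 + (-1 + 6)**2)*(2*(-3)*(-12 - 3)) = (-113 + 5**2)*(2*(-3)*(-15)) = (-113 + 25)*90 = -88*90 = -7920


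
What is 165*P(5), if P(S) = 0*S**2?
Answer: 0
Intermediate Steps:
P(S) = 0
165*P(5) = 165*0 = 0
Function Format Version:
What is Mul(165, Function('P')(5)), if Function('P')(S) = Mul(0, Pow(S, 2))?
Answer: 0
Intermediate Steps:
Function('P')(S) = 0
Mul(165, Function('P')(5)) = Mul(165, 0) = 0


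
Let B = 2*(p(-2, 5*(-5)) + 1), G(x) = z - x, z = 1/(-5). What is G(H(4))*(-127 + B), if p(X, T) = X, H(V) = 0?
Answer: 129/5 ≈ 25.800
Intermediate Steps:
z = -⅕ (z = 1*(-⅕) = -⅕ ≈ -0.20000)
G(x) = -⅕ - x
B = -2 (B = 2*(-2 + 1) = 2*(-1) = -2)
G(H(4))*(-127 + B) = (-⅕ - 1*0)*(-127 - 2) = (-⅕ + 0)*(-129) = -⅕*(-129) = 129/5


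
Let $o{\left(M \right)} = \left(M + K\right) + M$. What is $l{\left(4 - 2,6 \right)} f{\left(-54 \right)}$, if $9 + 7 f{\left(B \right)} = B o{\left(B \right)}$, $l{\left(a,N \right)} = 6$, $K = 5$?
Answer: $\frac{33318}{7} \approx 4759.7$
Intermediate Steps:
$o{\left(M \right)} = 5 + 2 M$ ($o{\left(M \right)} = \left(M + 5\right) + M = \left(5 + M\right) + M = 5 + 2 M$)
$f{\left(B \right)} = - \frac{9}{7} + \frac{B \left(5 + 2 B\right)}{7}$
$l{\left(4 - 2,6 \right)} f{\left(-54 \right)} = 6 \left(- \frac{9}{7} + \frac{1}{7} \left(-54\right) \left(5 + 2 \left(-54\right)\right)\right) = 6 \left(- \frac{9}{7} + \frac{1}{7} \left(-54\right) \left(5 - 108\right)\right) = 6 \left(- \frac{9}{7} + \frac{1}{7} \left(-54\right) \left(-103\right)\right) = 6 \left(- \frac{9}{7} + \frac{5562}{7}\right) = 6 \cdot \frac{5553}{7} = \frac{33318}{7}$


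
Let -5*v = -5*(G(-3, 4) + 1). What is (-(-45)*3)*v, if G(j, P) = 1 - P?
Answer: -270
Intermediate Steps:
v = -2 (v = -(-1)*((1 - 1*4) + 1) = -(-1)*((1 - 4) + 1) = -(-1)*(-3 + 1) = -(-1)*(-2) = -1/5*10 = -2)
(-(-45)*3)*v = -(-45)*3*(-2) = -45*(-3)*(-2) = 135*(-2) = -270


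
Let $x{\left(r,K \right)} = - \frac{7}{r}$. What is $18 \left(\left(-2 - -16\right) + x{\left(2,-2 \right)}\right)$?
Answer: $189$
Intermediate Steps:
$18 \left(\left(-2 - -16\right) + x{\left(2,-2 \right)}\right) = 18 \left(\left(-2 - -16\right) - \frac{7}{2}\right) = 18 \left(\left(-2 + 16\right) - \frac{7}{2}\right) = 18 \left(14 - \frac{7}{2}\right) = 18 \cdot \frac{21}{2} = 189$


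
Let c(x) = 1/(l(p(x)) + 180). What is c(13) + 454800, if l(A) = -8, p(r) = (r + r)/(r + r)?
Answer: 78225601/172 ≈ 4.5480e+5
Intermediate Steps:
p(r) = 1 (p(r) = (2*r)/((2*r)) = (2*r)*(1/(2*r)) = 1)
c(x) = 1/172 (c(x) = 1/(-8 + 180) = 1/172)
c(13) + 454800 = 1/172 + 454800 = 78225601/172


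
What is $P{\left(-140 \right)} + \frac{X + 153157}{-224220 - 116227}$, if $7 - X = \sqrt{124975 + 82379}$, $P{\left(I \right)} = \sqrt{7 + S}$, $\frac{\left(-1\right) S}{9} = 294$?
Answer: $- \frac{153164}{340447} + \frac{\sqrt{207354}}{340447} + i \sqrt{2639} \approx -0.44855 + 51.371 i$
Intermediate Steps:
$S = -2646$ ($S = \left(-9\right) 294 = -2646$)
$P{\left(I \right)} = i \sqrt{2639}$ ($P{\left(I \right)} = \sqrt{7 - 2646} = \sqrt{-2639} = i \sqrt{2639}$)
$X = 7 - \sqrt{207354}$ ($X = 7 - \sqrt{124975 + 82379} = 7 - \sqrt{207354} \approx -448.36$)
$P{\left(-140 \right)} + \frac{X + 153157}{-224220 - 116227} = i \sqrt{2639} + \frac{\left(7 - \sqrt{207354}\right) + 153157}{-224220 - 116227} = i \sqrt{2639} + \frac{153164 - \sqrt{207354}}{-340447} = i \sqrt{2639} + \left(153164 - \sqrt{207354}\right) \left(- \frac{1}{340447}\right) = i \sqrt{2639} - \left(\frac{153164}{340447} - \frac{\sqrt{207354}}{340447}\right) = - \frac{153164}{340447} + \frac{\sqrt{207354}}{340447} + i \sqrt{2639}$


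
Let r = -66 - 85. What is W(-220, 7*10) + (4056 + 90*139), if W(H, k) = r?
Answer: 16415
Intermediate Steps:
r = -151
W(H, k) = -151
W(-220, 7*10) + (4056 + 90*139) = -151 + (4056 + 90*139) = -151 + (4056 + 12510) = -151 + 16566 = 16415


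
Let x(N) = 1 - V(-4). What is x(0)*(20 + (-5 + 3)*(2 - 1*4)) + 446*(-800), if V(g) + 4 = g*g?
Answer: -357064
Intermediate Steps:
V(g) = -4 + g**2 (V(g) = -4 + g*g = -4 + g**2)
x(N) = -11 (x(N) = 1 - (-4 + (-4)**2) = 1 - (-4 + 16) = 1 - 1*12 = 1 - 12 = -11)
x(0)*(20 + (-5 + 3)*(2 - 1*4)) + 446*(-800) = -11*(20 + (-5 + 3)*(2 - 1*4)) + 446*(-800) = -11*(20 - 2*(2 - 4)) - 356800 = -11*(20 - 2*(-2)) - 356800 = -11*(20 + 4) - 356800 = -11*24 - 356800 = -264 - 356800 = -357064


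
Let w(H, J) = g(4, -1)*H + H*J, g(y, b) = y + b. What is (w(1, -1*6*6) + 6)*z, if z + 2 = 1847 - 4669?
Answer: 76248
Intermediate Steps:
g(y, b) = b + y
w(H, J) = 3*H + H*J (w(H, J) = (-1 + 4)*H + H*J = 3*H + H*J)
z = -2824 (z = -2 + (1847 - 4669) = -2 - 2822 = -2824)
(w(1, -1*6*6) + 6)*z = (1*(3 - 1*6*6) + 6)*(-2824) = (1*(3 - 6*6) + 6)*(-2824) = (1*(3 - 36) + 6)*(-2824) = (1*(-33) + 6)*(-2824) = (-33 + 6)*(-2824) = -27*(-2824) = 76248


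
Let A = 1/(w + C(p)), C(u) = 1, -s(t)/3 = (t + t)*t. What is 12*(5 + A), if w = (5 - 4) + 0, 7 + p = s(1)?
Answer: 66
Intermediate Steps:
s(t) = -6*t² (s(t) = -3*(t + t)*t = -3*2*t*t = -6*t²)
p = -13 (p = -7 - 6*1² = -7 - 6*1 = -7 - 6 = -13)
w = 1 (w = 1 + 0 = 1)
A = ½ (A = 1/(1 + 1) = 1/2 = ½ ≈ 0.50000)
12*(5 + A) = 12*(5 + ½) = 12*(11/2) = 66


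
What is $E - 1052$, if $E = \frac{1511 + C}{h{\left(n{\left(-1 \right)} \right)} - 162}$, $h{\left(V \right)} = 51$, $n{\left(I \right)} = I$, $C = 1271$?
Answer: $- \frac{119554}{111} \approx -1077.1$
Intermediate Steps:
$E = - \frac{2782}{111}$ ($E = \frac{1511 + 1271}{51 - 162} = \frac{2782}{-111} = 2782 \left(- \frac{1}{111}\right) = - \frac{2782}{111} \approx -25.063$)
$E - 1052 = - \frac{2782}{111} - 1052 = - \frac{119554}{111}$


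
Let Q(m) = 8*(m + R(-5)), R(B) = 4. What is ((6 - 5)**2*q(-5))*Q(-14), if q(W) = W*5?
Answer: 2000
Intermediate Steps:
q(W) = 5*W
Q(m) = 32 + 8*m (Q(m) = 8*(m + 4) = 8*(4 + m) = 32 + 8*m)
((6 - 5)**2*q(-5))*Q(-14) = ((6 - 5)**2*(5*(-5)))*(32 + 8*(-14)) = (1**2*(-25))*(32 - 112) = (1*(-25))*(-80) = -25*(-80) = 2000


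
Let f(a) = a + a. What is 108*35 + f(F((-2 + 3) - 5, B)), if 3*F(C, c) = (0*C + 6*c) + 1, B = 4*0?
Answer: 11342/3 ≈ 3780.7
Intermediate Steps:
B = 0
F(C, c) = ⅓ + 2*c (F(C, c) = ((0*C + 6*c) + 1)/3 = ((0 + 6*c) + 1)/3 = (6*c + 1)/3 = (1 + 6*c)/3 = ⅓ + 2*c)
f(a) = 2*a
108*35 + f(F((-2 + 3) - 5, B)) = 108*35 + 2*(⅓ + 2*0) = 3780 + 2*(⅓ + 0) = 3780 + 2*(⅓) = 3780 + ⅔ = 11342/3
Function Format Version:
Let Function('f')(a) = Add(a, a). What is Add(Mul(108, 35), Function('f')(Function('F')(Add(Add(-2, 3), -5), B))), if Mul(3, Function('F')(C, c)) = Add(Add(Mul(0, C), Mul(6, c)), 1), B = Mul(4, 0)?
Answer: Rational(11342, 3) ≈ 3780.7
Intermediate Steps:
B = 0
Function('F')(C, c) = Add(Rational(1, 3), Mul(2, c)) (Function('F')(C, c) = Mul(Rational(1, 3), Add(Add(Mul(0, C), Mul(6, c)), 1)) = Mul(Rational(1, 3), Add(Add(0, Mul(6, c)), 1)) = Mul(Rational(1, 3), Add(Mul(6, c), 1)) = Mul(Rational(1, 3), Add(1, Mul(6, c))) = Add(Rational(1, 3), Mul(2, c)))
Function('f')(a) = Mul(2, a)
Add(Mul(108, 35), Function('f')(Function('F')(Add(Add(-2, 3), -5), B))) = Add(Mul(108, 35), Mul(2, Add(Rational(1, 3), Mul(2, 0)))) = Add(3780, Mul(2, Add(Rational(1, 3), 0))) = Add(3780, Mul(2, Rational(1, 3))) = Add(3780, Rational(2, 3)) = Rational(11342, 3)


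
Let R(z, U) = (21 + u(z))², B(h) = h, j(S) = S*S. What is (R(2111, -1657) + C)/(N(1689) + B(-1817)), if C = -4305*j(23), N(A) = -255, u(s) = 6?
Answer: 284577/259 ≈ 1098.8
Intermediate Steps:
j(S) = S²
R(z, U) = 729 (R(z, U) = (21 + 6)² = 27² = 729)
C = -2277345 (C = -4305*23² = -4305*529 = -2277345)
(R(2111, -1657) + C)/(N(1689) + B(-1817)) = (729 - 2277345)/(-255 - 1817) = -2276616/(-2072) = -2276616*(-1/2072) = 284577/259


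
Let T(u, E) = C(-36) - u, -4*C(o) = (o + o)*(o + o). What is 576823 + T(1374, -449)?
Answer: 574153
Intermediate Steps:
C(o) = -o**2 (C(o) = -(o + o)*(o + o)/4 = -2*o*2*o/4 = -o**2)
T(u, E) = -1296 - u (T(u, E) = -1*(-36)**2 - u = -1*1296 - u = -1296 - u)
576823 + T(1374, -449) = 576823 + (-1296 - 1*1374) = 576823 + (-1296 - 1374) = 576823 - 2670 = 574153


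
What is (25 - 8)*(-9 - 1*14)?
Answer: -391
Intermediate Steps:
(25 - 8)*(-9 - 1*14) = 17*(-9 - 14) = 17*(-23) = -391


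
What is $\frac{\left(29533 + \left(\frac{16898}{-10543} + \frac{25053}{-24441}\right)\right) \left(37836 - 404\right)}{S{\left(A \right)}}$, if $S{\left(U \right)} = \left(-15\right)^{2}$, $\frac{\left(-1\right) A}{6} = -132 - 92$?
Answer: $\frac{94945388460071408}{19326109725} \approx 4.9128 \cdot 10^{6}$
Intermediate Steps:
$A = 1344$ ($A = - 6 \left(-132 - 92\right) = \left(-6\right) \left(-224\right) = 1344$)
$S{\left(U \right)} = 225$
$\frac{\left(29533 + \left(\frac{16898}{-10543} + \frac{25053}{-24441}\right)\right) \left(37836 - 404\right)}{S{\left(A \right)}} = \frac{\left(29533 + \left(\frac{16898}{-10543} + \frac{25053}{-24441}\right)\right) \left(37836 - 404\right)}{225} = \left(29533 + \left(16898 \left(- \frac{1}{10543}\right) + 25053 \left(- \frac{1}{24441}\right)\right)\right) 37432 \cdot \frac{1}{225} = \left(29533 - \frac{225712599}{85893821}\right) 37432 \cdot \frac{1}{225} = \frac{2536476502994}{85893821} \cdot 37432 \cdot \frac{1}{225} = \frac{94945388460071408}{85893821} \cdot \frac{1}{225} = \frac{94945388460071408}{19326109725}$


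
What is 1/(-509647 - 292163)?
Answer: -1/801810 ≈ -1.2472e-6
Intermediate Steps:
1/(-509647 - 292163) = 1/(-801810) = -1/801810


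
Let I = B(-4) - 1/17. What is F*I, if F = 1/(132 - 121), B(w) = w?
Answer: -69/187 ≈ -0.36898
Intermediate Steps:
F = 1/11 ≈ 0.090909
I = -69/17 (I = -4 - 1/17 = -69/17 ≈ -4.0588)
F*I = (1/11)*(-69/17) = -69/187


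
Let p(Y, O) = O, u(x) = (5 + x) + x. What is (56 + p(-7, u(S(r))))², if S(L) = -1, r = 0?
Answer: 3481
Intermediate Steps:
u(x) = 5 + 2*x
(56 + p(-7, u(S(r))))² = (56 + (5 + 2*(-1)))² = (56 + (5 - 2))² = (56 + 3)² = 59² = 3481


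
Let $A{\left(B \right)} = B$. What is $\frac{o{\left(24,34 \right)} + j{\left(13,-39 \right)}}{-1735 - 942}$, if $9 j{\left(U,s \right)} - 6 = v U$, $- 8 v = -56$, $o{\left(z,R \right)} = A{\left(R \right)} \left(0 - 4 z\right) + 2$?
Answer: $\frac{29261}{24093} \approx 1.2145$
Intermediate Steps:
$o{\left(z,R \right)} = 2 - 4 R z$ ($o{\left(z,R \right)} = R \left(0 - 4 z\right) + 2 = R \left(- 4 z\right) + 2 = - 4 R z + 2 = 2 - 4 R z$)
$v = 7$ ($v = \left(- \frac{1}{8}\right) \left(-56\right) = 7$)
$j{\left(U,s \right)} = \frac{2}{3} + \frac{7 U}{9}$
$\frac{o{\left(24,34 \right)} + j{\left(13,-39 \right)}}{-1735 - 942} = \frac{\left(2 - 136 \cdot 24\right) + \left(\frac{2}{3} + \frac{7}{9} \cdot 13\right)}{-1735 - 942} = \frac{\left(2 - 3264\right) + \left(\frac{2}{3} + \frac{91}{9}\right)}{-2677} = \left(-3262 + \frac{97}{9}\right) \left(- \frac{1}{2677}\right) = \left(- \frac{29261}{9}\right) \left(- \frac{1}{2677}\right) = \frac{29261}{24093}$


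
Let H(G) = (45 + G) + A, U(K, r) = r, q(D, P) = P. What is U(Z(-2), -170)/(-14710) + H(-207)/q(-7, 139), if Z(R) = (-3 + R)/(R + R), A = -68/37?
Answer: -8829771/7565353 ≈ -1.1671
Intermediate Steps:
A = -68/37 (A = -68*1/37 = -68/37 ≈ -1.8378)
Z(R) = (-3 + R)/(2*R) (Z(R) = (-3 + R)/((2*R)) = (-3 + R)*(1/(2*R)) = (-3 + R)/(2*R))
H(G) = 1597/37 + G (H(G) = (45 + G) - 68/37 = 1597/37 + G)
U(Z(-2), -170)/(-14710) + H(-207)/q(-7, 139) = -170/(-14710) + (1597/37 - 207)/139 = -170*(-1/14710) - 6062/37*1/139 = 17/1471 - 6062/5143 = -8829771/7565353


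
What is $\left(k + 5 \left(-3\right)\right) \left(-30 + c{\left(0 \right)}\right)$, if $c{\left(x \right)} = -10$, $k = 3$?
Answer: $480$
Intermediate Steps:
$\left(k + 5 \left(-3\right)\right) \left(-30 + c{\left(0 \right)}\right) = \left(3 + 5 \left(-3\right)\right) \left(-30 - 10\right) = \left(3 - 15\right) \left(-40\right) = \left(-12\right) \left(-40\right) = 480$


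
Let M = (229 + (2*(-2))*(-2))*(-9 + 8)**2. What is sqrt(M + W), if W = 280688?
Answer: 5*sqrt(11237) ≈ 530.02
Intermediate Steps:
M = 237 (M = (229 - 4*(-2))*(-1)**2 = (229 + 8)*1 = 237*1 = 237)
sqrt(M + W) = sqrt(237 + 280688) = sqrt(280925) = 5*sqrt(11237)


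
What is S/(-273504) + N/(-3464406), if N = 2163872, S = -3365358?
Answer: 83841960605/7178249232 ≈ 11.680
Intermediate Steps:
S/(-273504) + N/(-3464406) = -3365358/(-273504) + 2163872/(-3464406) = -3365358*(-1/273504) + 2163872*(-1/3464406) = 560893/45584 - 1081936/1732203 = 83841960605/7178249232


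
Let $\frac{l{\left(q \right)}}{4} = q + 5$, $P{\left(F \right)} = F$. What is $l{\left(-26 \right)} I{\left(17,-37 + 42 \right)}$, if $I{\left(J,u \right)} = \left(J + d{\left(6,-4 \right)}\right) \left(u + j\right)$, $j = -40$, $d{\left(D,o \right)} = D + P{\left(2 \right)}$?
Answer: $73500$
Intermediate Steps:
$l{\left(q \right)} = 20 + 4 q$ ($l{\left(q \right)} = 4 \left(q + 5\right) = 4 \left(5 + q\right) = 20 + 4 q$)
$d{\left(D,o \right)} = 2 + D$ ($d{\left(D,o \right)} = D + 2 = 2 + D$)
$I{\left(J,u \right)} = \left(-40 + u\right) \left(8 + J\right)$ ($I{\left(J,u \right)} = \left(J + \left(2 + 6\right)\right) \left(u - 40\right) = \left(J + 8\right) \left(-40 + u\right) = \left(8 + J\right) \left(-40 + u\right) = \left(-40 + u\right) \left(8 + J\right)$)
$l{\left(-26 \right)} I{\left(17,-37 + 42 \right)} = \left(20 + 4 \left(-26\right)\right) \left(-320 - 680 + 8 \left(-37 + 42\right) + 17 \left(-37 + 42\right)\right) = \left(20 - 104\right) \left(-320 - 680 + 8 \cdot 5 + 17 \cdot 5\right) = - 84 \left(-320 - 680 + 40 + 85\right) = \left(-84\right) \left(-875\right) = 73500$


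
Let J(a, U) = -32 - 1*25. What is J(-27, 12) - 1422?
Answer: -1479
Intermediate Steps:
J(a, U) = -57 (J(a, U) = -32 - 25 = -57)
J(-27, 12) - 1422 = -57 - 1422 = -1479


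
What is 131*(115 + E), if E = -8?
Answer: 14017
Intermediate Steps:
131*(115 + E) = 131*(115 - 8) = 131*107 = 14017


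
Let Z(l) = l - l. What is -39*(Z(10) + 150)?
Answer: -5850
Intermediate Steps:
Z(l) = 0
-39*(Z(10) + 150) = -39*(0 + 150) = -39*150 = -5850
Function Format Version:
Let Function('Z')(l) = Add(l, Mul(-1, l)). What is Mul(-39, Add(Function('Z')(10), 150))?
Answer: -5850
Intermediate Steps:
Function('Z')(l) = 0
Mul(-39, Add(Function('Z')(10), 150)) = Mul(-39, Add(0, 150)) = Mul(-39, 150) = -5850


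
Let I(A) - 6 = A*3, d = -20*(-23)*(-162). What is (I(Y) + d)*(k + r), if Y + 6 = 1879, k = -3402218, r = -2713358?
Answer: 421332608520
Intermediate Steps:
d = -74520 (d = 460*(-162) = -74520)
Y = 1873 (Y = -6 + 1879 = 1873)
I(A) = 6 + 3*A (I(A) = 6 + A*3 = 6 + 3*A)
(I(Y) + d)*(k + r) = ((6 + 3*1873) - 74520)*(-3402218 - 2713358) = ((6 + 5619) - 74520)*(-6115576) = (5625 - 74520)*(-6115576) = -68895*(-6115576) = 421332608520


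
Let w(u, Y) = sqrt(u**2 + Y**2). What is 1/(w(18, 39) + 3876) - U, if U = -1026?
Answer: 5137364894/5007177 - sqrt(205)/5007177 ≈ 1026.0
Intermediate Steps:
w(u, Y) = sqrt(Y**2 + u**2)
1/(w(18, 39) + 3876) - U = 1/(sqrt(39**2 + 18**2) + 3876) - 1*(-1026) = 1/(sqrt(1521 + 324) + 3876) + 1026 = 1/(sqrt(1845) + 3876) + 1026 = 1/(3*sqrt(205) + 3876) + 1026 = 1/(3876 + 3*sqrt(205)) + 1026 = 1026 + 1/(3876 + 3*sqrt(205))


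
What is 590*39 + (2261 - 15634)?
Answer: 9637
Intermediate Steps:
590*39 + (2261 - 15634) = 23010 - 13373 = 9637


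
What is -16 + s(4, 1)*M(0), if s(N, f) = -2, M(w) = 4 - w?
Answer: -24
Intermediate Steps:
-16 + s(4, 1)*M(0) = -16 - 2*(4 - 1*0) = -16 - 2*(4 + 0) = -16 - 2*4 = -16 - 8 = -24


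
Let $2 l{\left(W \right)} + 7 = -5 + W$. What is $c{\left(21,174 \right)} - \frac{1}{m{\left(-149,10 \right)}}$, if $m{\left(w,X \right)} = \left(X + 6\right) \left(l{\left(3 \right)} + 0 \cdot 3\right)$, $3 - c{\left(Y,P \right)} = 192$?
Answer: $- \frac{13607}{72} \approx -188.99$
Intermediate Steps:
$l{\left(W \right)} = -6 + \frac{W}{2}$ ($l{\left(W \right)} = - \frac{7}{2} + \frac{-5 + W}{2} = - \frac{7}{2} + \left(- \frac{5}{2} + \frac{W}{2}\right) = -6 + \frac{W}{2}$)
$c{\left(Y,P \right)} = -189$ ($c{\left(Y,P \right)} = 3 - 192 = -189$)
$m{\left(w,X \right)} = -27 - \frac{9 X}{2}$ ($m{\left(w,X \right)} = \left(X + 6\right) \left(\left(-6 + \frac{1}{2} \cdot 3\right) + 0 \cdot 3\right) = \left(6 + X\right) \left(\left(-6 + \frac{3}{2}\right) + 0\right) = \left(6 + X\right) \left(- \frac{9}{2} + 0\right) = \left(6 + X\right) \left(- \frac{9}{2}\right) = -27 - \frac{9 X}{2}$)
$c{\left(21,174 \right)} - \frac{1}{m{\left(-149,10 \right)}} = -189 - \frac{1}{-27 - 45} = -189 - \frac{1}{-72} = -189 - - \frac{1}{72} = -189 + \frac{1}{72} = - \frac{13607}{72}$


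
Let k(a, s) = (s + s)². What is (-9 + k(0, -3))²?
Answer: 729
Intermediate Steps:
k(a, s) = 4*s² (k(a, s) = (2*s)² = 4*s²)
(-9 + k(0, -3))² = (-9 + 4*(-3)²)² = (-9 + 4*9)² = (-9 + 36)² = 27² = 729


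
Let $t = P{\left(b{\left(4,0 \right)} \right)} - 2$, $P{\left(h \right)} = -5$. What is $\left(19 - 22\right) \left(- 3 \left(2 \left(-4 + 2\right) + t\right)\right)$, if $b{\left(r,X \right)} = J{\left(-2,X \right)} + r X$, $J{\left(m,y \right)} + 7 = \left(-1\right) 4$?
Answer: $-99$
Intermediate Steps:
$J{\left(m,y \right)} = -11$ ($J{\left(m,y \right)} = -7 - 4 = -11$)
$b{\left(r,X \right)} = -11 + X r$ ($b{\left(r,X \right)} = -11 + r X = -11 + X r$)
$t = -7$ ($t = -5 - 2 = -7$)
$\left(19 - 22\right) \left(- 3 \left(2 \left(-4 + 2\right) + t\right)\right) = \left(19 - 22\right) \left(- 3 \left(2 \left(-4 + 2\right) - 7\right)\right) = - 3 \left(- 3 \left(2 \left(-2\right) - 7\right)\right) = - 3 \left(- 3 \left(-4 - 7\right)\right) = - 3 \left(\left(-3\right) \left(-11\right)\right) = \left(-3\right) 33 = -99$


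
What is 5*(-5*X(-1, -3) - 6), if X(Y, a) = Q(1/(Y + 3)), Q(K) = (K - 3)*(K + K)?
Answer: 65/2 ≈ 32.500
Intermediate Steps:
Q(K) = 2*K*(-3 + K) (Q(K) = (-3 + K)*(2*K) = 2*K*(-3 + K))
X(Y, a) = 2*(-3 + 1/(3 + Y))/(3 + Y) (X(Y, a) = 2*(-3 + 1/(Y + 3))/(Y + 3) = 2*(-3 + 1/(3 + Y))/(3 + Y))
5*(-5*X(-1, -3) - 6) = 5*(-10*(-8 - 3*(-1))/(3 - 1)² - 6) = 5*(-10*(-8 + 3)/2² - 6) = 5*(-10*(-5)/4 - 6) = 5*(-5*(-5/2) - 6) = 5*(25/2 - 6) = 5*(13/2) = 65/2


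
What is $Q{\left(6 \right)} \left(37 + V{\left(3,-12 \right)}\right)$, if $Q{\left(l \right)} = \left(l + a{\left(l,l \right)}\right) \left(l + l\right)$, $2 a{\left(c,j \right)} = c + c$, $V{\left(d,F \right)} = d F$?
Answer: $144$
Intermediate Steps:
$V{\left(d,F \right)} = F d$
$a{\left(c,j \right)} = c$ ($a{\left(c,j \right)} = \frac{c + c}{2} = \frac{2 c}{2} = c$)
$Q{\left(l \right)} = 4 l^{2}$ ($Q{\left(l \right)} = \left(l + l\right) \left(l + l\right) = 2 l 2 l = 4 l^{2}$)
$Q{\left(6 \right)} \left(37 + V{\left(3,-12 \right)}\right) = 4 \cdot 6^{2} \left(37 - 36\right) = 4 \cdot 36 \left(37 - 36\right) = 144 \cdot 1 = 144$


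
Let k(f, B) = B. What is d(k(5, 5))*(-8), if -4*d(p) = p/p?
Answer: 2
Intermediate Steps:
d(p) = -¼ (d(p) = -p/(4*p) = -¼*1 = -¼)
d(k(5, 5))*(-8) = -¼*(-8) = 2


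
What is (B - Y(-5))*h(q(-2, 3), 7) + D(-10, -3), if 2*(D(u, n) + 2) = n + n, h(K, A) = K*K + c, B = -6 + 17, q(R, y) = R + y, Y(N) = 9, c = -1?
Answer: -5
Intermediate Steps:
B = 11
h(K, A) = -1 + K**2 (h(K, A) = K*K - 1 = K**2 - 1 = -1 + K**2)
D(u, n) = -2 + n (D(u, n) = -2 + (n + n)/2 = -2 + (2*n)/2 = -2 + n)
(B - Y(-5))*h(q(-2, 3), 7) + D(-10, -3) = (11 - 1*9)*(-1 + (-2 + 3)**2) + (-2 - 3) = (11 - 9)*(-1 + 1**2) - 5 = 2*(-1 + 1) - 5 = 2*0 - 5 = 0 - 5 = -5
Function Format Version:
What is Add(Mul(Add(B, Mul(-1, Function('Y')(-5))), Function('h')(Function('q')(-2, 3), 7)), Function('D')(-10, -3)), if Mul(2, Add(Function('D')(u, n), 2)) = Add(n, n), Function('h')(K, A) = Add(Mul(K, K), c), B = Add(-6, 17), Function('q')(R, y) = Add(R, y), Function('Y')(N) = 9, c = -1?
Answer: -5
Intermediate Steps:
B = 11
Function('h')(K, A) = Add(-1, Pow(K, 2)) (Function('h')(K, A) = Add(Mul(K, K), -1) = Add(Pow(K, 2), -1) = Add(-1, Pow(K, 2)))
Function('D')(u, n) = Add(-2, n) (Function('D')(u, n) = Add(-2, Mul(Rational(1, 2), Add(n, n))) = Add(-2, Mul(Rational(1, 2), Mul(2, n))) = Add(-2, n))
Add(Mul(Add(B, Mul(-1, Function('Y')(-5))), Function('h')(Function('q')(-2, 3), 7)), Function('D')(-10, -3)) = Add(Mul(Add(11, Mul(-1, 9)), Add(-1, Pow(Add(-2, 3), 2))), Add(-2, -3)) = Add(Mul(Add(11, -9), Add(-1, Pow(1, 2))), -5) = Add(Mul(2, Add(-1, 1)), -5) = Add(Mul(2, 0), -5) = Add(0, -5) = -5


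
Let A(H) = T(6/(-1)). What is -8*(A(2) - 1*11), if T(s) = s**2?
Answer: -200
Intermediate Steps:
A(H) = 36 (A(H) = (6/(-1))**2 = (6*(-1))**2 = (-6)**2 = 36)
-8*(A(2) - 1*11) = -8*(36 - 1*11) = -8*(36 - 11) = -8*25 = -200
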